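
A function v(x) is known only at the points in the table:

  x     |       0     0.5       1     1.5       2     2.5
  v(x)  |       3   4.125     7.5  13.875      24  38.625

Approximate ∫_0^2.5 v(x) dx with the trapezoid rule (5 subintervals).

Δx = 0.5.
T_5 = (0.5/2)·[3 + 2·4.125 + 2·7.5 + 2·13.875 + 2·24 + 38.625] = 35.15625.

35.15625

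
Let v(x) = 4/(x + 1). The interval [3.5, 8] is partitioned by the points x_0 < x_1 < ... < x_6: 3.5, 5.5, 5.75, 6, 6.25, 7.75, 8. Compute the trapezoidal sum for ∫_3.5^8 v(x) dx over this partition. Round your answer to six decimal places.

2.810516

Subinterval widths: 2, 0.25, 0.25, 0.25, 1.5, 0.25.
v(3.5) = 8/9, v(5.5) = 8/13, v(5.75) = 16/27, v(6) = 4/7, v(6.25) = 16/29, v(7.75) = 16/35, v(8) = 4/9.
On each subinterval the trapezoid contributes (Δx_i/2)·[v(x_{i-1}) + v(x_i)].
Sum ≈ 2.810516.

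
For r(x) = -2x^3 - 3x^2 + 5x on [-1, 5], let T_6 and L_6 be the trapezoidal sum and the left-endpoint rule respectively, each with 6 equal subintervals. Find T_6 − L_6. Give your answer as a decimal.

T_6 = -393.
L_6 = -246.
T_6 − L_6 = -147.

-147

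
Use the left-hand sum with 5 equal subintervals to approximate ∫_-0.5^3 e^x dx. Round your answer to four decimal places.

13.4503

Δx = (3 − (-0.5))/5 = 0.7.
Left endpoints: -0.5, 0.2, 0.9, 1.6, 2.3.
f(-0.5) ≈ 0.6065, f(0.2) ≈ 1.2214, f(0.9) ≈ 2.4596, f(1.6) ≈ 4.9530, f(2.3) ≈ 9.9742.
Sum = Δx · [f(-0.5) + f(0.2) + f(0.9) + f(1.6) + f(2.3)].
Sum ≈ 13.4503.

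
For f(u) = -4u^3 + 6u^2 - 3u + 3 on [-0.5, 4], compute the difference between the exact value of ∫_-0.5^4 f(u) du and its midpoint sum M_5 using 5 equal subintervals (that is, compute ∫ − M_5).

-4.55625

Exact integral: ∫_-0.5^4 f(u) du = -137.8125.
M_5 = -133.25625.
Error = -137.8125 − (-133.25625) = -4.55625.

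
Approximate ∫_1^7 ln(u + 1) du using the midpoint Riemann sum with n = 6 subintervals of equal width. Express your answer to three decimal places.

Δu = (7 − 1)/6 = 1.
Midpoints: 1.5, 2.5, 3.5, 4.5, 5.5, 6.5.
f(1.5) ≈ 0.916, f(2.5) ≈ 1.253, f(3.5) ≈ 1.504, f(4.5) ≈ 1.705, f(5.5) ≈ 1.872, f(6.5) ≈ 2.015.
Sum = Δu · [f(1.5) + f(2.5) + f(3.5) + ...].
Sum ≈ 9.265.

9.265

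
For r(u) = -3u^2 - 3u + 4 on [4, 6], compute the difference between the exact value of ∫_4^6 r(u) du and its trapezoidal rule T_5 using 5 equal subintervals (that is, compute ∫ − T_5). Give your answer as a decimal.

Exact integral: ∫_4^6 r(u) du = -174.
T_5 = -174.16.
Error = -174 − (-174.16) = 0.16.

0.16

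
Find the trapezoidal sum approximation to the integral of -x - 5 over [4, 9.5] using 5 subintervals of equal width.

-64.625

Δx = (9.5 − 4)/5 = 1.1.
f(4) = -9, f(5.1) = -10.1, f(6.2) = -11.2, f(7.3) = -12.3, f(8.4) = -13.4, f(9.5) = -14.5.
T_5 = (Δx/2)·[f(x_0) + 2f(x_1) + ... + 2f(x_{4}) + f(x_5)].
Sum = -64.625.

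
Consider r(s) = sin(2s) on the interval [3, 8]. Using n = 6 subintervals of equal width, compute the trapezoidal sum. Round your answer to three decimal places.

0.726

Δs = (8 − 3)/6 = 5/6.
r(3) ≈ -0.279, r(23/6) ≈ 0.983, r(14/3) ≈ 0.091, r(5.5) ≈ -1.000, r(19/3) ≈ 0.100, r(43/6) ≈ 0.981, r(8) ≈ -0.288.
T_6 = (Δs/2)·[r(s_0) + 2r(s_1) + ... + 2r(s_{5}) + r(s_6)].
Sum ≈ 0.726.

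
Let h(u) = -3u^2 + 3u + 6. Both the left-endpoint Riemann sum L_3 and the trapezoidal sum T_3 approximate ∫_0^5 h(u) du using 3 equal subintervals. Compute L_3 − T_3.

50

L_3 ≈ -14.4444444.
T_3 ≈ -64.4444444.
L_3 − T_3 = 50.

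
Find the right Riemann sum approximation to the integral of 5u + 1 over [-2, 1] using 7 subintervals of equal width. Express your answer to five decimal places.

Δu = (1 − (-2))/7 = 3/7.
Right endpoints: -11/7, -8/7, -5/7, -2/7, 1/7, 4/7, 1.
f(-11/7) = -48/7, f(-8/7) = -33/7, f(-5/7) = -18/7, f(-2/7) = -3/7, f(1/7) = 12/7, f(4/7) = 27/7, f(1) = 6.
Sum = Δu · [f(-11/7) + f(-8/7) + f(-5/7) + ...].
Sum ≈ -1.28571.

-1.28571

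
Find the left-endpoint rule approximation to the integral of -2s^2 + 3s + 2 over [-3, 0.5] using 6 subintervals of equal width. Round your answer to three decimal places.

-32.772

Δs = (0.5 − (-3))/6 = 7/12.
Left endpoints: -3, -29/12, -11/6, -1.25, -2/3, -1/12.
f(-3) = -25, f(-29/12) = -1219/72, f(-11/6) = -92/9, f(-1.25) = -4.875, f(-2/3) = -8/9, f(-1/12) = 125/72.
Sum = Δs · [f(-3) + f(-29/12) + f(-11/6) + ...].
Sum ≈ -32.772.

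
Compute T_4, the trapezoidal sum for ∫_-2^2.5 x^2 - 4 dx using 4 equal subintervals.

Δx = (2.5 − (-2))/4 = 1.125.
f(-2) = 0, f(-0.875) = -3.234375, f(0.25) = -3.9375, f(1.375) = -2.109375, f(2.5) = 2.25.
T_4 = (Δx/2)·[f(x_0) + 2f(x_1) + 2f(x_2) + 2f(x_3) + f(x_4)].
Sum = -9.17578125.

-9.17578125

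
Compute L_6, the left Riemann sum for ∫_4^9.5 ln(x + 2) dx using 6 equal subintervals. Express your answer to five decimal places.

Δx = (9.5 − 4)/6 = 11/12.
Left endpoints: 4, 59/12, 35/6, 6.75, 23/3, 103/12.
f(4) ≈ 1.79176, f(59/12) ≈ 1.93393, f(35/6) ≈ 2.05839, f(6.75) ≈ 2.16905, f(23/3) ≈ 2.26868, f(103/12) ≈ 2.35928.
Sum = Δx · [f(4) + f(59/12) + f(35/6) + ...].
Sum ≈ 11.53267.

11.53267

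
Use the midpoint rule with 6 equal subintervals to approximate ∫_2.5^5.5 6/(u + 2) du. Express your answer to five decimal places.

3.06298

Δu = (5.5 − 2.5)/6 = 0.5.
Midpoints: 2.75, 3.25, 3.75, 4.25, 4.75, 5.25.
f(2.75) = 24/19, f(3.25) = 8/7, f(3.75) = 24/23, f(4.25) = 0.96, f(4.75) = 8/9, f(5.25) = 24/29.
Sum = Δu · [f(2.75) + f(3.25) + f(3.75) + ...].
Sum ≈ 3.06298.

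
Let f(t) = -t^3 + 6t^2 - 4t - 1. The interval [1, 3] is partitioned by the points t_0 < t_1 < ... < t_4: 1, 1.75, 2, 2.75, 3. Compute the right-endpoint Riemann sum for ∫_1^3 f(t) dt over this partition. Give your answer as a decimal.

18.4453125

Subinterval widths: 0.75, 0.25, 0.75, 0.25.
Right endpoints: 1.75, 2, 2.75, 3.
f(1.75) = 5.015625, f(2) = 7, f(2.75) = 12.578125, f(3) = 14.
Sum = Σ Δt_i · f(t_i).
Sum = 18.4453125.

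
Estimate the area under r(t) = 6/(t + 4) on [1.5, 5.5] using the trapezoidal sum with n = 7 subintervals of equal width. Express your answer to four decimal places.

3.2828

Δt = (5.5 − 1.5)/7 = 4/7.
r(1.5) = 12/11, r(29/14) = 84/85, r(37/14) = 28/31, r(45/14) = 84/101, r(53/14) = 84/109, r(61/14) = 28/39, r(69/14) = 0.672, r(5.5) = 12/19.
T_7 = (Δt/2)·[r(t_0) + 2r(t_1) + ... + 2r(t_{6}) + r(t_7)].
Sum ≈ 3.2828.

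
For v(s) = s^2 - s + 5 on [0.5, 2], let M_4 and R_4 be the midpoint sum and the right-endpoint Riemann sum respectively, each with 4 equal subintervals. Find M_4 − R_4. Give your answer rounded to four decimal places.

M_4 ≈ 8.232422.
R_4 = 8.70703125.
M_4 − R_4 ≈ -0.4746.

-0.4746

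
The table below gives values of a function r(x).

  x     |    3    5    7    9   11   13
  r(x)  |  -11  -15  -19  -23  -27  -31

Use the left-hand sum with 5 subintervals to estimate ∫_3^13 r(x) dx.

-190

Δx = 2.
Sum = 2·[(-11) + (-15) + (-19) + (-23) + (-27)] = -190.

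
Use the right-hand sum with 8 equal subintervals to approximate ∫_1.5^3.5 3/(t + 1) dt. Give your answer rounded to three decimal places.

1.698

Δt = (3.5 − 1.5)/8 = 0.25.
Right endpoints: 1.75, 2, 2.25, 2.5, 2.75, 3, 3.25, 3.5.
f(1.75) = 12/11, f(2) = 1, f(2.25) = 12/13, f(2.5) = 6/7, f(2.75) = 0.8, f(3) = 0.75, f(3.25) = 12/17, f(3.5) = 2/3.
Sum = Δt · [f(1.75) + f(2) + f(2.25) + ...].
Sum ≈ 1.698.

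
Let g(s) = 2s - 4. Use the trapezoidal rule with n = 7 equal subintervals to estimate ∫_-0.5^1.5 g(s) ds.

Δs = (1.5 − (-0.5))/7 = 2/7.
g(-0.5) = -5, g(-3/14) = -31/7, g(1/14) = -27/7, g(5/14) = -23/7, g(9/14) = -19/7, g(13/14) = -15/7, g(17/14) = -11/7, g(1.5) = -1.
T_7 = (Δs/2)·[g(s_0) + 2g(s_1) + ... + 2g(s_{6}) + g(s_7)].
Sum = -6.

-6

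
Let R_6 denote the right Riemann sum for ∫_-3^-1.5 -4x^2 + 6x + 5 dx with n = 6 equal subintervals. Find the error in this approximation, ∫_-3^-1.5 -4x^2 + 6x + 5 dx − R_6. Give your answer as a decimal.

-4.4375

Exact integral: ∫_-3^-1.5 f(x) dx = -44.25.
R_6 = -39.8125.
Error = -44.25 − (-39.8125) = -4.4375.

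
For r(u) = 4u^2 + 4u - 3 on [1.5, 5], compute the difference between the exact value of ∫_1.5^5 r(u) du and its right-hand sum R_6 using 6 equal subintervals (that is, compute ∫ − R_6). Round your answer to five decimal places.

Exact integral: ∫_1.5^5 r(u) du ≈ 197.1666667.
R_6 ≈ 228.5856481.
Error ≈ 197.1666667 − 228.5856481 ≈ -31.41898.

-31.41898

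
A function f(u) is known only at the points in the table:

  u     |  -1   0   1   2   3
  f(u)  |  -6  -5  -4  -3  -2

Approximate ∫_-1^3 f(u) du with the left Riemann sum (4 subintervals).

-18

Δu = 1.
Sum = 1·[(-6) + (-5) + (-4) + (-3)] = -18.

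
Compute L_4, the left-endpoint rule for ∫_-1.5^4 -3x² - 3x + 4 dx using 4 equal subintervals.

Δx = (4 − (-1.5))/4 = 1.375.
Left endpoints: -1.5, -0.125, 1.25, 2.625.
f(-1.5) = 1.75, f(-0.125) = 4.328125, f(1.25) = -4.4375, f(2.625) = -24.546875.
Sum = Δx · [f(-1.5) + f(-0.125) + f(1.25) + f(2.625)].
Sum = -31.49609375.

-31.49609375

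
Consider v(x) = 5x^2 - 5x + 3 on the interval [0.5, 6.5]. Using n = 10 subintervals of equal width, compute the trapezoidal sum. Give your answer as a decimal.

372.3

Δx = (6.5 − 0.5)/10 = 0.6.
v(0.5) = 1.75, v(1.1) = 3.55, v(1.7) = 8.95, v(2.3) = 17.95, v(2.9) = 30.55, v(3.5) = 46.75, v(4.1) = 66.55, v(4.7) = 89.95, v(5.3) = 116.95, v(5.9) = 147.55, v(6.5) = 181.75.
T_10 = (Δx/2)·[v(x_0) + 2v(x_1) + ... + 2v(x_{9}) + v(x_10)].
Sum = 372.3.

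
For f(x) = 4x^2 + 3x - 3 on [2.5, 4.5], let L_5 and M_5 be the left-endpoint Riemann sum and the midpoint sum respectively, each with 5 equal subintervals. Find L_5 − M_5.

L_5 = 103.48.
M_5 = 115.56.
L_5 − M_5 = -12.08.

-12.08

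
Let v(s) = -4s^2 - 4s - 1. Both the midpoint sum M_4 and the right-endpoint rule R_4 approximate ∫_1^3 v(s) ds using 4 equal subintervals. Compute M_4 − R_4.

10.5

M_4 = -52.5.
R_4 = -63.
M_4 − R_4 = 10.5.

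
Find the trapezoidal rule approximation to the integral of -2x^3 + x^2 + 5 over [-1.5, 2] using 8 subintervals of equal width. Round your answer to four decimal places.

15.7671

Δx = (2 − (-1.5))/8 = 0.4375.
f(-1.5) = 14, f(-1.0625) = 17465/2048, f(-0.625) = 5.87890625, f(-0.1875) = 10339/2048, f(0.25) = 5.03125, f(0.6875) = 9877/2048, f(1.125) = 3.41796875, f(1.5625) = -385/2048, f(2) = -7.
T_8 = (Δx/2)·[f(x_0) + 2f(x_1) + ... + 2f(x_{7}) + f(x_8)].
Sum ≈ 15.7671.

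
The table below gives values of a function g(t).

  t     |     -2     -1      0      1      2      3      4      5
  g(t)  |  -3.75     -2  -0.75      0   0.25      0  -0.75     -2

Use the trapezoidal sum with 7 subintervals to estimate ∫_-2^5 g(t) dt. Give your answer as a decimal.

-6.125

Δt = 1.
T_7 = (1/2)·[(-3.75) + 2·(-2) + 2·(-0.75) + 2·0 + 2·0.25 + 2·0 + 2·(-0.75) + (-2)] = -6.125.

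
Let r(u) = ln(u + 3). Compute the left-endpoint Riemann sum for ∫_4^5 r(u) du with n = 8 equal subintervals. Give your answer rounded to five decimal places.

2.00579

Δu = (5 − 4)/8 = 0.125.
Left endpoints: 4, 4.125, 4.25, 4.375, 4.5, 4.625, 4.75, 4.875.
r(4) ≈ 1.94591, r(4.125) ≈ 1.96361, r(4.25) ≈ 1.98100, r(4.375) ≈ 1.99810, r(4.5) ≈ 2.01490, r(4.625) ≈ 2.03143, r(4.75) ≈ 2.04769, r(4.875) ≈ 2.06369.
Sum = Δu · [r(4) + r(4.125) + r(4.25) + ...].
Sum ≈ 2.00579.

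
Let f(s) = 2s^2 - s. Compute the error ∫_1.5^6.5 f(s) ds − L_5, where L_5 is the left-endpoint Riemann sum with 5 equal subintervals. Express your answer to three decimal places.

Exact integral: ∫_1.5^6.5 f(s) ds ≈ 160.83333.
L_5 = 125.
Error ≈ 160.83333 − 125 ≈ 35.833.

35.833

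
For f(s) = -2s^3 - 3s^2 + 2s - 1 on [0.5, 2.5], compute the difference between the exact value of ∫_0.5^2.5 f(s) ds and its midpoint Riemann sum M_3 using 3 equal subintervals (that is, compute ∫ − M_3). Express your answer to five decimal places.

Exact integral: ∫_0.5^2.5 f(s) ds = -31.
M_3 ≈ -30.1111111.
Error ≈ -31 − (-30.1111111) ≈ -0.88889.

-0.88889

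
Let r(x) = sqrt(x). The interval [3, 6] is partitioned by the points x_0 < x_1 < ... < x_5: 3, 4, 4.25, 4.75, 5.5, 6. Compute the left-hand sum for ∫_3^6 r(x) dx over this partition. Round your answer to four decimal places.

6.0700

Subinterval widths: 1, 0.25, 0.5, 0.75, 0.5.
Left endpoints: 3, 4, 4.25, 4.75, 5.5.
r(3) ≈ 1.7321, r(4) ≈ 2.0000, r(4.25) ≈ 2.0616, r(4.75) ≈ 2.1794, r(5.5) ≈ 2.3452.
Sum = Σ Δx_i · r(x_i).
Sum ≈ 6.0700.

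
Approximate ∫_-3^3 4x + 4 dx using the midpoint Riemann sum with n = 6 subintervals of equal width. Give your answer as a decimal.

24

Δx = (3 − (-3))/6 = 1.
Midpoints: -2.5, -1.5, -0.5, 0.5, 1.5, 2.5.
f(-2.5) = -6, f(-1.5) = -2, f(-0.5) = 2, f(0.5) = 6, f(1.5) = 10, f(2.5) = 14.
Sum = Δx · [f(-2.5) + f(-1.5) + f(-0.5) + ...].
Sum = 24.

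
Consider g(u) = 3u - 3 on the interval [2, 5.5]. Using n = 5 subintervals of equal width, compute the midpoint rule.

Δu = (5.5 − 2)/5 = 0.7.
Midpoints: 2.35, 3.05, 3.75, 4.45, 5.15.
g(2.35) = 4.05, g(3.05) = 6.15, g(3.75) = 8.25, g(4.45) = 10.35, g(5.15) = 12.45.
Sum = Δu · [g(2.35) + g(3.05) + g(3.75) + g(4.45) + g(5.15)].
Sum = 28.875.

28.875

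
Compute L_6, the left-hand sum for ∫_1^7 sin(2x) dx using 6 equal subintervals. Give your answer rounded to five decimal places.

-0.21816

Δx = (7 − 1)/6 = 1.
Left endpoints: 1, 2, 3, 4, 5, 6.
f(1) ≈ 0.90930, f(2) ≈ -0.75680, f(3) ≈ -0.27942, f(4) ≈ 0.98936, f(5) ≈ -0.54402, f(6) ≈ -0.53657.
Sum = Δx · [f(1) + f(2) + f(3) + ...].
Sum ≈ -0.21816.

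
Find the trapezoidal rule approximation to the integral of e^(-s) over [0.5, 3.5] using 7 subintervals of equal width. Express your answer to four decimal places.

Δs = (3.5 − 0.5)/7 = 3/7.
f(0.5) ≈ 0.6065, f(13/14) ≈ 0.3951, f(19/14) ≈ 0.2574, f(25/14) ≈ 0.1677, f(31/14) ≈ 0.1092, f(37/14) ≈ 0.0712, f(43/14) ≈ 0.0464, f(3.5) ≈ 0.0302.
T_7 = (Δs/2)·[f(s_0) + 2f(s_1) + ... + 2f(s_{6}) + f(s_7)].
Sum ≈ 0.5851.

0.5851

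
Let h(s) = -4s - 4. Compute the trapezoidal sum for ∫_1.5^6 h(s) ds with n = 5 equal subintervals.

Δs = (6 − 1.5)/5 = 0.9.
h(1.5) = -10, h(2.4) = -13.6, h(3.3) = -17.2, h(4.2) = -20.8, h(5.1) = -24.4, h(6) = -28.
T_5 = (Δs/2)·[h(s_0) + 2h(s_1) + ... + 2h(s_{4}) + h(s_5)].
Sum = -85.5.

-85.5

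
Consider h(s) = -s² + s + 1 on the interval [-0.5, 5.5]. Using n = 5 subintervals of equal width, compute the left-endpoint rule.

Δs = (5.5 − (-0.5))/5 = 1.2.
Left endpoints: -0.5, 0.7, 1.9, 3.1, 4.3.
h(-0.5) = 0.25, h(0.7) = 1.21, h(1.9) = -0.71, h(3.1) = -5.51, h(4.3) = -13.19.
Sum = Δs · [h(-0.5) + h(0.7) + h(1.9) + h(3.1) + h(4.3)].
Sum = -21.54.

-21.54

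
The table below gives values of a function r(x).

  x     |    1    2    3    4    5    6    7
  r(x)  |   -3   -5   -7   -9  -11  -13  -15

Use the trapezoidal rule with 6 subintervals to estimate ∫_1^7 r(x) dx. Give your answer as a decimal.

-54

Δx = 1.
T_6 = (1/2)·[(-3) + 2·(-5) + 2·(-7) + 2·(-9) + 2·(-11) + 2·(-13) + (-15)] = -54.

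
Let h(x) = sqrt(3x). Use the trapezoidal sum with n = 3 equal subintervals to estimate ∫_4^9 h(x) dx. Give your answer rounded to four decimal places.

Δx = (9 − 4)/3 = 5/3.
h(4) ≈ 3.4641, h(17/3) ≈ 4.1231, h(22/3) ≈ 4.6904, h(9) ≈ 5.1962.
T_3 = (Δx/2)·[h(x_0) + 2h(x_1) + 2h(x_2) + h(x_3)].
Sum ≈ 21.9061.

21.9061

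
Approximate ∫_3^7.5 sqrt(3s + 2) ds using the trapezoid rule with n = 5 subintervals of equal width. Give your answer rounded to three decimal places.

Δs = (7.5 − 3)/5 = 0.9.
f(3) ≈ 3.317, f(3.9) ≈ 3.701, f(4.8) ≈ 4.050, f(5.7) ≈ 4.370, f(6.6) ≈ 4.669, f(7.5) ≈ 4.950.
T_5 = (Δs/2)·[f(s_0) + 2f(s_1) + ... + 2f(s_{4}) + f(s_5)].
Sum ≈ 18.831.

18.831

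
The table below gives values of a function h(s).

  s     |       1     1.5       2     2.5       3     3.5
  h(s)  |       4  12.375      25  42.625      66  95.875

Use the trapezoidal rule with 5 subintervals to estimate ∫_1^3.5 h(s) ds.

97.96875

Δs = 0.5.
T_5 = (0.5/2)·[4 + 2·12.375 + 2·25 + 2·42.625 + 2·66 + 95.875] = 97.96875.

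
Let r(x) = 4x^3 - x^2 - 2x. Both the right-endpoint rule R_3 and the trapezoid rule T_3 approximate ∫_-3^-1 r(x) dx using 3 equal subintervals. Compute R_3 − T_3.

R_3 ≈ -48.370370.
T_3 ≈ -84.370370.
R_3 − T_3 = 36.

36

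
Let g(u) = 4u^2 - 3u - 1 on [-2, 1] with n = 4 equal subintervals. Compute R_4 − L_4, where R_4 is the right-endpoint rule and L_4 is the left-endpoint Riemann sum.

-15.75

R_4 = 6.75.
L_4 = 22.5.
R_4 − L_4 = -15.75.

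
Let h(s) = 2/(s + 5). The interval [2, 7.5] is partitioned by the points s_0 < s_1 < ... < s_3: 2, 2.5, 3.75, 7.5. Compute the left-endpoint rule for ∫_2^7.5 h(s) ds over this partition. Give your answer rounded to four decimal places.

1.3333

Subinterval widths: 0.5, 1.25, 3.75.
Left endpoints: 2, 2.5, 3.75.
h(2) = 2/7, h(2.5) = 4/15, h(3.75) = 8/35.
Sum = Σ Δs_i · h(s_i).
Sum ≈ 1.3333.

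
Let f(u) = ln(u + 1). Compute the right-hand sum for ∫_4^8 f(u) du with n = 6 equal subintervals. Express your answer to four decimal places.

7.9205

Δu = (8 − 4)/6 = 2/3.
Right endpoints: 14/3, 16/3, 6, 20/3, 22/3, 8.
f(14/3) ≈ 1.7346, f(16/3) ≈ 1.8458, f(6) ≈ 1.9459, f(20/3) ≈ 2.0369, f(22/3) ≈ 2.1203, f(8) ≈ 2.1972.
Sum = Δu · [f(14/3) + f(16/3) + f(6) + ...].
Sum ≈ 7.9205.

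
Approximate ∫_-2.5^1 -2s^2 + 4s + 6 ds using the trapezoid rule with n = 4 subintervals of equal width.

-1.4765625

Δs = (1 − (-2.5))/4 = 0.875.
f(-2.5) = -16.5, f(-1.625) = -5.78125, f(-0.75) = 1.875, f(0.125) = 6.46875, f(1) = 8.
T_4 = (Δs/2)·[f(s_0) + 2f(s_1) + 2f(s_2) + 2f(s_3) + f(s_4)].
Sum = -1.4765625.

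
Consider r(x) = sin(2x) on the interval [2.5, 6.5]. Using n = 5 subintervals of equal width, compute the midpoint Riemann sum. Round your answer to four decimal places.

Δx = (6.5 − 2.5)/5 = 0.8.
Midpoints: 2.9, 3.7, 4.5, 5.3, 6.1.
r(2.9) ≈ -0.4646, r(3.7) ≈ 0.8987, r(4.5) ≈ 0.4121, r(5.3) ≈ -0.9228, r(6.1) ≈ -0.3582.
Sum = Δx · [r(2.9) + r(3.7) + r(4.5) + r(5.3) + r(6.1)].
Sum ≈ -0.3478.

-0.3478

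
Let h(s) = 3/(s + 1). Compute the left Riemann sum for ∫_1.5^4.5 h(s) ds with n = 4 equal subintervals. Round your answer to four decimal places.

Δs = (4.5 − 1.5)/4 = 0.75.
Left endpoints: 1.5, 2.25, 3, 3.75.
h(1.5) = 1.2, h(2.25) = 12/13, h(3) = 0.75, h(3.75) = 12/19.
Sum = Δs · [h(1.5) + h(2.25) + h(3) + h(3.75)].
Sum ≈ 2.6285.

2.6285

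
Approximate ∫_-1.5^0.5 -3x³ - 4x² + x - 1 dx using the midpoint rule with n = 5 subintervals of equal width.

Δx = (0.5 − (-1.5))/5 = 0.4.
Midpoints: -1.3, -0.9, -0.5, -0.1, 0.3.
f(-1.3) = -2.469, f(-0.9) = -2.953, f(-0.5) = -2.125, f(-0.1) = -1.137, f(0.3) = -1.141.
Sum = Δx · [f(-1.3) + f(-0.9) + f(-0.5) + f(-0.1) + f(0.3)].
Sum = -3.93.

-3.93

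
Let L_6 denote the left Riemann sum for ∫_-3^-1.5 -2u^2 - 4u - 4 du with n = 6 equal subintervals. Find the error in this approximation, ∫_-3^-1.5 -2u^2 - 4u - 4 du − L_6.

Exact integral: ∫_-3^-1.5 f(u) du = -8.25.
L_6 = -9.21875.
Error = -8.25 − (-9.21875) = 0.96875.

0.96875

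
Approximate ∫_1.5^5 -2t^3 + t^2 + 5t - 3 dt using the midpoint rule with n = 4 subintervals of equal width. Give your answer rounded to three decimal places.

Δt = (5 − 1.5)/4 = 0.875.
Midpoints: 1.9375, 2.8125, 3.6875, 4.5625.
f(1.9375) = -8407/2048, f(2.8125) = -52269/2048, f(3.6875) = -145915/2048, f(4.5625) = -305809/2048.
Sum = Δt · [f(1.9375) + f(2.8125) + f(3.6875) + f(4.5625)].
Sum ≈ -218.921.

-218.921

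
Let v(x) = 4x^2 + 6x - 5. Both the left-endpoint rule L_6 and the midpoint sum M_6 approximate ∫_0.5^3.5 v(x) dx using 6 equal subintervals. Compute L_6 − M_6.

L_6 = 62.
M_6 = 77.75.
L_6 − M_6 = -15.75.

-15.75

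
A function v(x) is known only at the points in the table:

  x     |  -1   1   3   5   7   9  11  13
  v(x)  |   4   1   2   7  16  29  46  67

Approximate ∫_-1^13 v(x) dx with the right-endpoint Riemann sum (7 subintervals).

Δx = 2.
Sum = 2·[1 + 2 + 7 + 16 + 29 + 46 + 67] = 336.

336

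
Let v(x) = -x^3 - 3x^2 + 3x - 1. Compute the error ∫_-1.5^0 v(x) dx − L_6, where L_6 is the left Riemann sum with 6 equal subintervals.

0.99609375

Exact integral: ∫_-1.5^0 v(x) dx = -6.984375.
L_6 = -7.98046875.
Error = -6.984375 − (-7.98046875) = 0.99609375.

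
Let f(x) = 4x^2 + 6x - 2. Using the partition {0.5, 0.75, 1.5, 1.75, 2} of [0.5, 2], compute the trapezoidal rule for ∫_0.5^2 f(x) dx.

19.0625

Subinterval widths: 0.25, 0.75, 0.25, 0.25.
f(0.5) = 2, f(0.75) = 4.75, f(1.5) = 16, f(1.75) = 20.75, f(2) = 26.
On each subinterval the trapezoid contributes (Δx_i/2)·[f(x_{i-1}) + f(x_i)].
Sum = 19.0625.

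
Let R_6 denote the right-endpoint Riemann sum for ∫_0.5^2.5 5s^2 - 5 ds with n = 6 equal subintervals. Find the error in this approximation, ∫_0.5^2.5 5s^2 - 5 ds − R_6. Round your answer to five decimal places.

Exact integral: ∫_0.5^2.5 f(s) ds ≈ 15.8333333.
R_6 ≈ 21.0185185.
Error ≈ 15.8333333 − 21.0185185 ≈ -5.18519.

-5.18519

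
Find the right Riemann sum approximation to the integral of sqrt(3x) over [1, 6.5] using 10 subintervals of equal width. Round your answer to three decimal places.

Δx = (6.5 − 1)/10 = 0.55.
Right endpoints: 1.55, 2.1, 2.65, 3.2, 3.75, 4.3, 4.85, 5.4, 5.95, 6.5.
f(1.55) ≈ 2.156, f(2.1) ≈ 2.510, f(2.65) ≈ 2.820, f(3.2) ≈ 3.098, f(3.75) ≈ 3.354, f(4.3) ≈ 3.592, f(4.85) ≈ 3.814, f(5.4) ≈ 4.025, f(5.95) ≈ 4.225, f(6.5) ≈ 4.416.
Sum = Δx · [f(1.55) + f(2.1) + f(2.65) + ...].
Sum ≈ 18.706.

18.706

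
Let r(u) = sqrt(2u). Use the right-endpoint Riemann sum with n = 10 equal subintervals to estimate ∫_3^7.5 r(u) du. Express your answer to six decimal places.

14.783693

Δu = (7.5 − 3)/10 = 0.45.
Right endpoints: 3.45, 3.9, 4.35, 4.8, 5.25, 5.7, 6.15, 6.6, 7.05, 7.5.
r(3.45) ≈ 2.626785, r(3.9) ≈ 2.792848, r(4.35) ≈ 2.949576, r(4.8) ≈ 3.098387, r(5.25) ≈ 3.240370, r(5.7) ≈ 3.376389, r(6.15) ≈ 3.507136, r(6.6) ≈ 3.633180, r(7.05) ≈ 3.754997, r(7.5) ≈ 3.872983.
Sum = Δu · [r(3.45) + r(3.9) + r(4.35) + ...].
Sum ≈ 14.783693.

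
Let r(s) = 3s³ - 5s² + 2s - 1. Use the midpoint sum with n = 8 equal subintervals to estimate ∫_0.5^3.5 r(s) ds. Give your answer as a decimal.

Δs = (3.5 − 0.5)/8 = 0.375.
Midpoints: 0.6875, 1.0625, 1.4375, 1.8125, 2.1875, 2.5625, 2.9375, 3.3125.
r(0.6875) = -4151/4096, r(1.0625) = -3773/4096, r(1.4375) = 1861/4096, r(1.8125) = 16639/4096, r(2.1875) = 44449/4096, r(2.5625) = 89179/4096, r(2.9375) = 154717/4096, r(3.3125) = 244951/4096.
Sum = Δs · [r(0.6875) + r(1.0625) + r(1.4375) + ...].
Sum = 49.79296875.

49.79296875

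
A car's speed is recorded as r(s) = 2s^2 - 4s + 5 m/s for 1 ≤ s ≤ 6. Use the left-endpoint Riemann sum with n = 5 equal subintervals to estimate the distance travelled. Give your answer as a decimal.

75

Δs = (6 − 1)/5 = 1.
Left endpoints: 1, 2, 3, 4, 5.
r(1) = 3, r(2) = 5, r(3) = 11, r(4) = 21, r(5) = 35.
Sum = Δs · [r(1) + r(2) + r(3) + r(4) + r(5)].
Sum = 75.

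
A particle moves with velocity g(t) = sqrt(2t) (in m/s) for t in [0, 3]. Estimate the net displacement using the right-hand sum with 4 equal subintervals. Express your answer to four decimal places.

5.6457

Δt = (3 − 0)/4 = 0.75.
Right endpoints: 0.75, 1.5, 2.25, 3.
g(0.75) ≈ 1.2247, g(1.5) ≈ 1.7321, g(2.25) ≈ 2.1213, g(3) ≈ 2.4495.
Sum = Δt · [g(0.75) + g(1.5) + g(2.25) + g(3)].
Sum ≈ 5.6457.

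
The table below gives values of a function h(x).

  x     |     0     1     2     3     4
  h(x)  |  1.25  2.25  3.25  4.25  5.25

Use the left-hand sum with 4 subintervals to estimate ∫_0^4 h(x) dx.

11

Δx = 1.
Sum = 1·[1.25 + 2.25 + 3.25 + 4.25] = 11.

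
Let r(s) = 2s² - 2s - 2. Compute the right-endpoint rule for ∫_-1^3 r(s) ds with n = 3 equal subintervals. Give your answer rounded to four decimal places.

Δs = (3 − (-1))/3 = 4/3.
Right endpoints: 1/3, 5/3, 3.
r(1/3) = -22/9, r(5/3) = 2/9, r(3) = 10.
Sum = Δs · [r(1/3) + r(5/3) + r(3)].
Sum ≈ 10.3704.

10.3704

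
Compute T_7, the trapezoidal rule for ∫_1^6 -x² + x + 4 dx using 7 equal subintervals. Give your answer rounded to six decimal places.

-34.591837

Δx = (6 − 1)/7 = 5/7.
f(1) = 4, f(12/7) = 136/49, f(17/7) = 26/49, f(22/7) = -134/49, f(27/7) = -344/49, f(32/7) = -604/49, f(37/7) = -914/49, f(6) = -26.
T_7 = (Δx/2)·[f(x_0) + 2f(x_1) + ... + 2f(x_{6}) + f(x_7)].
Sum ≈ -34.591837.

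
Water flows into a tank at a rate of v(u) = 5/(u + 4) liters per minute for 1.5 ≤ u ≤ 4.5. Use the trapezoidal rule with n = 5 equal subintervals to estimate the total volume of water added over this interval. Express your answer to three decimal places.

2.179

Δu = (4.5 − 1.5)/5 = 0.6.
v(1.5) = 10/11, v(2.1) = 50/61, v(2.7) = 50/67, v(3.3) = 50/73, v(3.9) = 50/79, v(4.5) = 10/17.
T_5 = (Δu/2)·[v(u_0) + 2v(u_1) + ... + 2v(u_{4}) + v(u_5)].
Sum ≈ 2.179.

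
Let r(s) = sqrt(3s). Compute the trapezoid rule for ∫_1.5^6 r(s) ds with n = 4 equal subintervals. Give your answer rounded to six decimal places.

Δs = (6 − 1.5)/4 = 1.125.
r(1.5) ≈ 2.121320, r(2.625) ≈ 2.806243, r(3.75) ≈ 3.354102, r(4.875) ≈ 3.824265, r(6) ≈ 4.242641.
T_4 = (Δs/2)·[r(s_0) + 2r(s_1) + 2r(s_2) + 2r(s_3) + r(s_4)].
Sum ≈ 14.812414.

14.812414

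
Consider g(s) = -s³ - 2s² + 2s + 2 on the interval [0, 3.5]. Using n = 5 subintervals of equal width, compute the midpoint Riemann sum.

Δs = (3.5 − 0)/5 = 0.7.
Midpoints: 0.35, 1.05, 1.75, 2.45, 3.15.
g(0.35) = 2.412125, g(1.05) = 0.737375, g(1.75) = -5.984375, g(2.45) = -19.811125, g(3.15) = -42.800875.
Sum = Δs · [g(0.35) + g(1.05) + g(1.75) + g(2.45) + g(3.15)].
Sum = -45.8128125.

-45.8128125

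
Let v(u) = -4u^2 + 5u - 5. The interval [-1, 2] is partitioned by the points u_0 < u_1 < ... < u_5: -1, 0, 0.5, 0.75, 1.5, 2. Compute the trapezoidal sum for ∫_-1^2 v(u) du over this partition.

Subinterval widths: 1, 0.5, 0.25, 0.75, 0.5.
v(-1) = -14, v(0) = -5, v(0.5) = -3.5, v(0.75) = -3.5, v(1.5) = -6.5, v(2) = -11.
On each subinterval the trapezoid contributes (Δu_i/2)·[v(u_{i-1}) + v(u_i)].
Sum = -20.625.

-20.625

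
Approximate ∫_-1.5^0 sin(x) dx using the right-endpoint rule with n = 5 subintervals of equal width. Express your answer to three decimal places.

-0.773

Δx = (0 − (-1.5))/5 = 0.3.
Right endpoints: -1.2, -0.9, -0.6, -0.3, 0.
f(-1.2) ≈ -0.932, f(-0.9) ≈ -0.783, f(-0.6) ≈ -0.565, f(-0.3) ≈ -0.296, f(0) ≈ 0.000.
Sum = Δx · [f(-1.2) + f(-0.9) + f(-0.6) + f(-0.3) + f(0)].
Sum ≈ -0.773.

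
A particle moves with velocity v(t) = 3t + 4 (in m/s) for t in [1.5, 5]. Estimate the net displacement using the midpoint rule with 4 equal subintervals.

48.125

Δt = (5 − 1.5)/4 = 0.875.
Midpoints: 1.9375, 2.8125, 3.6875, 4.5625.
v(1.9375) = 9.8125, v(2.8125) = 12.4375, v(3.6875) = 15.0625, v(4.5625) = 17.6875.
Sum = Δt · [v(1.9375) + v(2.8125) + v(3.6875) + v(4.5625)].
Sum = 48.125.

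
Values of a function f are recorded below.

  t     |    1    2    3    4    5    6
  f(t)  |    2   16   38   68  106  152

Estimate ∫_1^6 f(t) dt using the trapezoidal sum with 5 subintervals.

305

Δt = 1.
T_5 = (1/2)·[2 + 2·16 + 2·38 + 2·68 + 2·106 + 152] = 305.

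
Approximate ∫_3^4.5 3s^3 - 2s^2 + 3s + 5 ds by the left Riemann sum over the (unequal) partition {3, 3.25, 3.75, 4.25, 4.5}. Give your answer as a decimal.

193.69921875

Subinterval widths: 0.25, 0.5, 0.5, 0.25.
Left endpoints: 3, 3.25, 3.75, 4.25.
f(3) = 77, f(3.25) = 96.609375, f(3.75) = 146.328125, f(4.25) = 211.921875.
Sum = Σ Δs_i · f(s_i).
Sum = 193.69921875.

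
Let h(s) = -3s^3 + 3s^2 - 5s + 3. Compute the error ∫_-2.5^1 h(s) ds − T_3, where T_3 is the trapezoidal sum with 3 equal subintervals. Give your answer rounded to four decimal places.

Exact integral: ∫_-2.5^1 h(s) ds = 68.796875.
T_3 ≈ 76.538194.
Error ≈ 68.796875 − 76.538194 ≈ -7.7413.

-7.7413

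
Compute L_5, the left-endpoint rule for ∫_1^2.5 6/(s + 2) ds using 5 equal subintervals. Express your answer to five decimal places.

Δs = (2.5 − 1)/5 = 0.3.
Left endpoints: 1, 1.3, 1.6, 1.9, 2.2.
f(1) = 2, f(1.3) = 20/11, f(1.6) = 5/3, f(1.9) = 20/13, f(2.2) = 10/7.
Sum = Δs · [f(1) + f(1.3) + f(1.6) + f(1.9) + f(2.2)].
Sum ≈ 2.53556.

2.53556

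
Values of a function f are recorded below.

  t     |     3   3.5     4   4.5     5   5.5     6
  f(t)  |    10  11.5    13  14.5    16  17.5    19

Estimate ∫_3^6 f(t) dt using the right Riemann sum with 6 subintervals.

Δt = 0.5.
Sum = 0.5·[11.5 + 13 + 14.5 + 16 + 17.5 + 19] = 45.75.

45.75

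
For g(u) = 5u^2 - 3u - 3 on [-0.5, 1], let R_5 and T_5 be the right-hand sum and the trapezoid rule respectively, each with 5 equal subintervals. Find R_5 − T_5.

-0.1125

R_5 = -3.75.
T_5 = -3.6375.
R_5 − T_5 = -0.1125.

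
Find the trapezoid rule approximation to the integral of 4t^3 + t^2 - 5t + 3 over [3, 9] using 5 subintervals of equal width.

6657.12

Δt = (9 − 3)/5 = 1.2.
f(3) = 105, f(4.2) = 295.992, f(5.4) = 635.016, f(6.6) = 1163.544, f(7.8) = 1923.048, f(9) = 2955.
T_5 = (Δt/2)·[f(t_0) + 2f(t_1) + ... + 2f(t_{4}) + f(t_5)].
Sum = 6657.12.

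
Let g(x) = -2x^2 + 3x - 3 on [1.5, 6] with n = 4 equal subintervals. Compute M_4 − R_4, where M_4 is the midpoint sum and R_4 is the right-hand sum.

M_4 = -103.67578125.
R_4 = -136.8984375.
M_4 − R_4 = 33.22265625.

33.22265625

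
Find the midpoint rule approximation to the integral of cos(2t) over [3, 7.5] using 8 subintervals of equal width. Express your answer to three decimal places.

0.490

Δt = (7.5 − 3)/8 = 0.5625.
Midpoints: 3.28125, 3.84375, 4.40625, 4.96875, 5.53125, 6.09375, 6.65625, 7.21875.
f(3.28125) ≈ 0.961, f(3.84375) ≈ 0.166, f(4.40625) ≈ -0.818, f(4.96875) ≈ -0.871, f(5.53125) ≈ 0.067, f(6.09375) ≈ 0.929, f(6.65625) ≈ 0.734, f(7.21875) ≈ -0.296.
Sum = Δt · [f(3.28125) + f(3.84375) + f(4.40625) + ...].
Sum ≈ 0.490.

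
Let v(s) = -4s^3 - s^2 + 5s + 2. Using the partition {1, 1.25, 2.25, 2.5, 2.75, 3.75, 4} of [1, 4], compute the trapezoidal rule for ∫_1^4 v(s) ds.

Subinterval widths: 0.25, 1, 0.25, 0.25, 1, 0.25.
v(1) = 2, v(1.25) = -1.125, v(2.25) = -37.375, v(2.5) = -54.25, v(2.75) = -75, v(3.75) = -204.25, v(4) = -250.
On each subinterval the trapezoid contributes (Δs_i/2)·[v(s_{i-1}) + v(s_i)].
Sum = -243.15625.

-243.15625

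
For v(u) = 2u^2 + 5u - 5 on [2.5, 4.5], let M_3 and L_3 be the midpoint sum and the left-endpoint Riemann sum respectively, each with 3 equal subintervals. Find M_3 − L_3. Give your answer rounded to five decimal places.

M_3 ≈ 75.1851852.
L_3 ≈ 62.9629630.
M_3 − L_3 ≈ 12.22222.

12.22222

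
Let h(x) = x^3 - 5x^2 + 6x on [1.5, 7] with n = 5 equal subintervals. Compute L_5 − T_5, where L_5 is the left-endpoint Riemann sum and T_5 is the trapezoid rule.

L_5 = 105.4075.
T_5 = 181.78875.
L_5 − T_5 = -76.38125.

-76.38125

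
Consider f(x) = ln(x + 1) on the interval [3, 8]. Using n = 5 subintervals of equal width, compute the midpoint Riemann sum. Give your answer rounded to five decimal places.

Δx = (8 − 3)/5 = 1.
Midpoints: 3.5, 4.5, 5.5, 6.5, 7.5.
f(3.5) ≈ 1.50408, f(4.5) ≈ 1.70475, f(5.5) ≈ 1.87180, f(6.5) ≈ 2.01490, f(7.5) ≈ 2.14007.
Sum = Δx · [f(3.5) + f(4.5) + f(5.5) + f(6.5) + f(7.5)].
Sum ≈ 9.23560.

9.23560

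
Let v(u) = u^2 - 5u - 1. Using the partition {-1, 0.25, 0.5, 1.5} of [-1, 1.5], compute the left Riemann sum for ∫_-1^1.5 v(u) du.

Subinterval widths: 1.25, 0.25, 1.
Left endpoints: -1, 0.25, 0.5.
v(-1) = 5, v(0.25) = -2.1875, v(0.5) = -3.25.
Sum = Σ Δu_i · v(u_i).
Sum = 2.453125.

2.453125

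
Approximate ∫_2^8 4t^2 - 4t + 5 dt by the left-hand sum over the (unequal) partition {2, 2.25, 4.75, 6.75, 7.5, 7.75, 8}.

Subinterval widths: 0.25, 2.5, 2, 0.75, 0.25, 0.25.
Left endpoints: 2, 2.25, 4.75, 6.75, 7.5, 7.75.
f(2) = 13, f(2.25) = 16.25, f(4.75) = 76.25, f(6.75) = 160.25, f(7.5) = 200, f(7.75) = 214.25.
Sum = Σ Δt_i · f(t_i).
Sum = 420.125.

420.125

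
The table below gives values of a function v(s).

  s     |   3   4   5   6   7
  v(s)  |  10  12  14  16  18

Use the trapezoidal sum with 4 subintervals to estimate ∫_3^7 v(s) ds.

56

Δs = 1.
T_4 = (1/2)·[10 + 2·12 + 2·14 + 2·16 + 18] = 56.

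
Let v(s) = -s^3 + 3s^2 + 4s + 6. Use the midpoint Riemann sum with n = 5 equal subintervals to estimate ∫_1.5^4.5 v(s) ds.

Δs = (4.5 − 1.5)/5 = 0.6.
Midpoints: 1.8, 2.4, 3, 3.6, 4.2.
v(1.8) = 17.088, v(2.4) = 19.056, v(3) = 18, v(3.6) = 12.624, v(4.2) = 1.632.
Sum = Δs · [v(1.8) + v(2.4) + v(3) + v(3.6) + v(4.2)].
Sum = 41.04.

41.04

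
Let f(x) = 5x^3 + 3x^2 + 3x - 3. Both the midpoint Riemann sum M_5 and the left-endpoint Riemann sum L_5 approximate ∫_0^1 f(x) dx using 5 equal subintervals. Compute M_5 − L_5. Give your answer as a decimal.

0.995

M_5 = 0.715.
L_5 = -0.28.
M_5 − L_5 = 0.995.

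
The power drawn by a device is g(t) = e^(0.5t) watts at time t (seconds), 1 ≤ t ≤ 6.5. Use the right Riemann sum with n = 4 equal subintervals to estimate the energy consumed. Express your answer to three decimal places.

Δt = (6.5 − 1)/4 = 1.375.
Right endpoints: 2.375, 3.75, 5.125, 6.5.
g(2.375) ≈ 3.279, g(3.75) ≈ 6.521, g(5.125) ≈ 12.968, g(6.5) ≈ 25.790.
Sum = Δt · [g(2.375) + g(3.75) + g(5.125) + g(6.5)].
Sum ≈ 66.768.

66.768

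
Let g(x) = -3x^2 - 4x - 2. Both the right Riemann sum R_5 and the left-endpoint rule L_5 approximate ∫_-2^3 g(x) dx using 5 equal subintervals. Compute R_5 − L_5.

R_5 = -75.
L_5 = -40.
R_5 − L_5 = -35.

-35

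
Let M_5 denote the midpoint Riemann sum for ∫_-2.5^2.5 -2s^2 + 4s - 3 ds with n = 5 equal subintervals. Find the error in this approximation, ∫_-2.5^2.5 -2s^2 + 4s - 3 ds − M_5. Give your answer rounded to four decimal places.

Exact integral: ∫_-2.5^2.5 f(s) ds ≈ -35.833333.
M_5 = -35.
Error ≈ -35.833333 − (-35) ≈ -0.8333.

-0.8333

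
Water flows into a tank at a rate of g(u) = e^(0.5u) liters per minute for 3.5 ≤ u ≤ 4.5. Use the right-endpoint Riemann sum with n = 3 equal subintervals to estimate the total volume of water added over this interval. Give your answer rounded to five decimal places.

Δu = (4.5 − 3.5)/3 = 1/3.
Right endpoints: 23/6, 25/6, 4.5.
g(23/6) ≈ 6.79826, g(25/6) ≈ 8.03119, g(4.5) ≈ 9.48774.
Sum = Δu · [g(23/6) + g(25/6) + g(4.5)].
Sum ≈ 8.10573.

8.10573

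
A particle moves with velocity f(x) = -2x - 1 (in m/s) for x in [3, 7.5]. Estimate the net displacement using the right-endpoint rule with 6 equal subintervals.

Δx = (7.5 − 3)/6 = 0.75.
Right endpoints: 3.75, 4.5, 5.25, 6, 6.75, 7.5.
f(3.75) = -8.5, f(4.5) = -10, f(5.25) = -11.5, f(6) = -13, f(6.75) = -14.5, f(7.5) = -16.
Sum = Δx · [f(3.75) + f(4.5) + f(5.25) + ...].
Sum = -55.125.

-55.125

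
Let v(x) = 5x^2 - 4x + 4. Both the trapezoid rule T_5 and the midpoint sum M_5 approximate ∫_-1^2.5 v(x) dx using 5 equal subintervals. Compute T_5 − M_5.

2.14375

T_5 = 32.6375.
M_5 = 30.49375.
T_5 − M_5 = 2.14375.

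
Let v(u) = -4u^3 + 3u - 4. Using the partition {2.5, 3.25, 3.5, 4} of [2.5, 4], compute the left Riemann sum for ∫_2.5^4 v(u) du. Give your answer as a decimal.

Subinterval widths: 0.75, 0.25, 0.5.
Left endpoints: 2.5, 3.25, 3.5.
v(2.5) = -59, v(3.25) = -131.5625, v(3.5) = -165.
Sum = Σ Δu_i · v(u_i).
Sum = -159.640625.

-159.640625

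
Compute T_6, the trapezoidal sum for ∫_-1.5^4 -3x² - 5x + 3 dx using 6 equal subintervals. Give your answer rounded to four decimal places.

-87.5608

Δx = (4 − (-1.5))/6 = 11/12.
f(-1.5) = 3.75, f(-7/12) = 235/48, f(1/3) = 1, f(1.25) = -7.9375, f(13/6) = -263/12, f(37/12) = -40.9375, f(4) = -65.
T_6 = (Δx/2)·[f(x_0) + 2f(x_1) + ... + 2f(x_{5}) + f(x_6)].
Sum ≈ -87.5608.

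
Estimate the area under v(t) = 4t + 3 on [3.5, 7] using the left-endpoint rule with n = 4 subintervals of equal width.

Δt = (7 − 3.5)/4 = 0.875.
Left endpoints: 3.5, 4.375, 5.25, 6.125.
v(3.5) = 17, v(4.375) = 20.5, v(5.25) = 24, v(6.125) = 27.5.
Sum = Δt · [v(3.5) + v(4.375) + v(5.25) + v(6.125)].
Sum = 77.875.

77.875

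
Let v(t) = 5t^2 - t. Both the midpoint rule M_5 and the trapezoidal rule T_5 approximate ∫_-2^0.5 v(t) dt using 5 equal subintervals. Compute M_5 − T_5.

M_5 = 15.15625.
T_5 = 15.9375.
M_5 − T_5 = -0.78125.

-0.78125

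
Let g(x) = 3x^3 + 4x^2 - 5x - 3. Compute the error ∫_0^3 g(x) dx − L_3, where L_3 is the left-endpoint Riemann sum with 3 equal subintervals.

Exact integral: ∫_0^3 g(x) dx = 65.25.
L_3 = 23.
Error = 65.25 − 23 = 42.25.

42.25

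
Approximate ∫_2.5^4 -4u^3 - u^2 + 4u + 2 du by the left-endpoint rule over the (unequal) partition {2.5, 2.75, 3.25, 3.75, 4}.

-171.5

Subinterval widths: 0.25, 0.5, 0.5, 0.25.
Left endpoints: 2.5, 2.75, 3.25, 3.75.
f(2.5) = -56.75, f(2.75) = -77.75, f(3.25) = -132.875, f(3.75) = -208.
Sum = Σ Δu_i · f(u_i).
Sum = -171.5.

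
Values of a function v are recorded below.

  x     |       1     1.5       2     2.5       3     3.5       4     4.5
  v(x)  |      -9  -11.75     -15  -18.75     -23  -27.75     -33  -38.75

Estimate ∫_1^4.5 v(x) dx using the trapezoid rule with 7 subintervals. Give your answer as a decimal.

Δx = 0.5.
T_7 = (0.5/2)·[(-9) + 2·(-11.75) + 2·(-15) + 2·(-18.75) + 2·(-23) + 2·(-27.75) + 2·(-33) + (-38.75)] = -76.5625.

-76.5625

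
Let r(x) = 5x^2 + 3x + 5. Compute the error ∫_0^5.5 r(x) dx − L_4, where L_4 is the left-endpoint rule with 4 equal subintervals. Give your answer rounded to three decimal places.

106.663

Exact integral: ∫_0^5.5 r(x) dx ≈ 350.16667.
L_4 = 243.50390625.
Error ≈ 350.16667 − 243.50390625 ≈ 106.663.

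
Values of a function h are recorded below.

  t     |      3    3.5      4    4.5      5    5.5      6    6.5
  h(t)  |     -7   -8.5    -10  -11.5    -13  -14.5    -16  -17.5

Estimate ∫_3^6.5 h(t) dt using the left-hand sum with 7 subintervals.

Δt = 0.5.
Sum = 0.5·[(-7) + (-8.5) + (-10) + (-11.5) + (-13) + (-14.5) + (-16)] = -40.25.

-40.25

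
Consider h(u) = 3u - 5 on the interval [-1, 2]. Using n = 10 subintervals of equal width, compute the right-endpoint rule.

-9.15

Δu = (2 − (-1))/10 = 0.3.
Right endpoints: -0.7, -0.4, -0.1, 0.2, 0.5, 0.8, 1.1, 1.4, 1.7, 2.
h(-0.7) = -7.1, h(-0.4) = -6.2, h(-0.1) = -5.3, h(0.2) = -4.4, h(0.5) = -3.5, h(0.8) = -2.6, h(1.1) = -1.7, h(1.4) = -0.8, h(1.7) = 0.1, h(2) = 1.
Sum = Δu · [h(-0.7) + h(-0.4) + h(-0.1) + ...].
Sum = -9.15.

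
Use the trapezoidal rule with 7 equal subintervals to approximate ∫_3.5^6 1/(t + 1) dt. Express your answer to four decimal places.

Δt = (6 − 3.5)/7 = 5/14.
f(3.5) = 2/9, f(27/7) = 7/34, f(59/14) = 14/73, f(32/7) = 7/39, f(69/14) = 14/83, f(37/7) = 7/44, f(79/14) = 14/93, f(6) = 1/7.
T_7 = (Δt/2)·[f(t_0) + 2f(t_1) + ... + 2f(t_{6}) + f(t_7)].
Sum ≈ 0.4421.

0.4421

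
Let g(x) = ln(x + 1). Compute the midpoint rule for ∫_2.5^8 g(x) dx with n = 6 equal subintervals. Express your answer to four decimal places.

Δx = (8 − 2.5)/6 = 11/12.
Midpoints: 71/24, 3.875, 115/24, 137/24, 6.625, 181/24.
g(71/24) ≈ 1.3758, g(3.875) ≈ 1.5841, g(115/24) ≈ 1.7564, g(137/24) ≈ 1.9034, g(6.625) ≈ 2.0314, g(181/24) ≈ 2.1450.
Sum = Δx · [g(71/24) + g(3.875) + g(115/24) + ...].
Sum ≈ 9.8964.

9.8964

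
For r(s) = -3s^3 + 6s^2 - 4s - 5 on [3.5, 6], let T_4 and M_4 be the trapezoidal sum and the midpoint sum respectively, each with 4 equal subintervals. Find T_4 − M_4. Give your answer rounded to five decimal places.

T_4 ≈ -579.1845703.
M_4 ≈ -570.2124023.
T_4 − M_4 ≈ -8.97217.

-8.97217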